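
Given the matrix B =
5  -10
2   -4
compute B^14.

[[5, -10], [2, -4]]

B² = B (a projection; rank 1, trace 1), so B^14 = B.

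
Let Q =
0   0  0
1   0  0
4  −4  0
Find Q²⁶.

Q is strictly triangular, hence nilpotent: Q³ = 0, so Q²⁶ = 0.

[[0, 0, 0], [0, 0, 0], [0, 0, 0]]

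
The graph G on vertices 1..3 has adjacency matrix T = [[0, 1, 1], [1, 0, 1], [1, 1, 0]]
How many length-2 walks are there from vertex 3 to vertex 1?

1

The number of length-2 walks from vertex 3 to vertex 1 is entry (3,1) of T², where T is the adjacency matrix.
T² = [[2, 1, 1], [1, 2, 1], [1, 1, 2]]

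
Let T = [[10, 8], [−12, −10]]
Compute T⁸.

[[256, 0], [0, 256]]

tr T = 0 and det T = −4, so the characteristic polynomial is λ² − (0)λ + (−4) with roots 2 and −2.
Eigenvectors give P = [[−1, −2], [1, 3]] with P⁻¹ = [[−3, −2], [1, 1]], and T = P·diag(2, −2)·P⁻¹.
Then T⁸ = P·diag(256, 256)·P⁻¹ = [[−256, −512], [256, 768]] · [[−3, −2], [1, 1]] = [[256, 0], [0, 256]].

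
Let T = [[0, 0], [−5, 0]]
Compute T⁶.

T is strictly triangular, hence nilpotent: T² = 0, so T⁶ = 0.

[[0, 0], [0, 0]]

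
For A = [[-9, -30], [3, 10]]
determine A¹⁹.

[[-9, -30], [3, 10]]

A² = A (a projection; rank 1, trace 1), so A¹⁹ = A.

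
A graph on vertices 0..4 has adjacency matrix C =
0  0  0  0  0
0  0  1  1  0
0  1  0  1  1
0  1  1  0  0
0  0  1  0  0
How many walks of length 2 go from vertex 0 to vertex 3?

0

The number of length-2 walks from vertex 0 to vertex 3 is entry (0,3) of C^2, where C is the adjacency matrix.
C^2 = [[0, 0, 0, 0, 0], [0, 2, 1, 1, 1], [0, 1, 3, 1, 0], [0, 1, 1, 2, 1], [0, 1, 0, 1, 1]]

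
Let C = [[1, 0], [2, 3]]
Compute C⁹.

[[1, 0], [19682, 19683]]

tr C = 4 and det C = 3, so the characteristic polynomial is λ² − (4)λ + (3) with roots 3 and 1.
Eigenvectors give P = [[0, 1], [1, −1]] with P⁻¹ = [[1, 1], [1, 0]], and C = P·diag(3, 1)·P⁻¹.
Then C⁹ = P·diag(19683, 1)·P⁻¹ = [[0, 1], [19683, −1]] · [[1, 1], [1, 0]] = [[1, 0], [19682, 19683]].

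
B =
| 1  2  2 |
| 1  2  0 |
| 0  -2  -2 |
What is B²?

[[3, 2, -2], [3, 6, 2], [-2, 0, 4]]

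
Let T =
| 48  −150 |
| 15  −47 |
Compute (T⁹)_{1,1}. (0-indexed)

tr T = 1 and det T = −6, so the characteristic polynomial is λ² − (1)λ + (−6) with roots 3 and −2.
Eigenvectors give P = [[10, 3], [3, 1]] with P⁻¹ = [[1, −3], [−3, 10]], and T = P·diag(3, −2)·P⁻¹.
Then T⁹ = P·diag(19683, −512)·P⁻¹ = [[196830, −1536], [59049, −512]] · [[1, −3], [−3, 10]] = [[201438, −605850], [60585, −182267]].

−182267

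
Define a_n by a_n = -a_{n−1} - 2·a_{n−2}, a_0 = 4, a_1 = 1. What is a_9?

-41

With companion matrix C = [[-1, -2], [1, 0]], [a_n, a_{n−1}]ᵀ = C·[a_{n−1}, a_{n−2}]ᵀ, so [a_9, a_8]ᵀ = C^8·[a_1, a_0]ᵀ.
C^8 = [[-17, -6], [3, -14]], giving [a_9, a_8]ᵀ = [[-41], [-53]].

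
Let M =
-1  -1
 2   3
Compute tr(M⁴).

34

M² = [[-1, -2], [4, 7]]
M³ = [[-3, -5], [10, 17]]
M⁴ = [[-7, -12], [24, 41]]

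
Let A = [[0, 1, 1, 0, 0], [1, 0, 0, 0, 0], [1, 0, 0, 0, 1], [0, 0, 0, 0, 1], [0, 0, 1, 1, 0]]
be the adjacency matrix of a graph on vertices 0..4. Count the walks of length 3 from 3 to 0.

The number of length-3 walks from vertex 3 to vertex 0 is entry (3,0) of A^3, where A is the adjacency matrix.
A^2 = [[2, 0, 0, 0, 1], [0, 1, 1, 0, 0], [0, 1, 2, 1, 0], [0, 0, 1, 1, 0], [1, 0, 0, 0, 2]]
A^3 = [[0, 2, 3, 1, 0], [2, 0, 0, 0, 1], [3, 0, 0, 0, 3], [1, 0, 0, 0, 2], [0, 1, 3, 2, 0]]

1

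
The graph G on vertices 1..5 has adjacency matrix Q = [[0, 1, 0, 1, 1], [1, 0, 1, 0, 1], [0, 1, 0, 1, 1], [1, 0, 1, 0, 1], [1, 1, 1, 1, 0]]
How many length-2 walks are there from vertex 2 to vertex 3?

1

The number of length-2 walks from vertex 2 to vertex 3 is entry (2,3) of Q², where Q is the adjacency matrix.
Q² = [[3, 1, 3, 1, 2], [1, 3, 1, 3, 2], [3, 1, 3, 1, 2], [1, 3, 1, 3, 2], [2, 2, 2, 2, 4]]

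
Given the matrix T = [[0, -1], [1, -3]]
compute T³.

T² = [[-1, 3], [-3, 8]]
T³ = [[3, -8], [8, -21]]

[[3, -8], [8, -21]]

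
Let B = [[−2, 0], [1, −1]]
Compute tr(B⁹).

−513

tr B = −3 and det B = 2, so the characteristic polynomial is λ² − (−3)λ + (2) with roots −1 and −2.
Eigenvectors give P = [[0, −1], [1, 1]] with P⁻¹ = [[1, 1], [−1, 0]], and B = P·diag(−1, −2)·P⁻¹.
Then B⁹ = P·diag(−1, −512)·P⁻¹ = [[0, 512], [−1, −512]] · [[1, 1], [−1, 0]] = [[−512, 0], [511, −1]].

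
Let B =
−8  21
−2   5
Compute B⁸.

tr B = −3 and det B = 2, so the characteristic polynomial is λ² − (−3)λ + (2) with roots −2 and −1.
Eigenvectors give P = [[−7, −3], [−2, −1]] with P⁻¹ = [[−1, 3], [2, −7]], and B = P·diag(−2, −1)·P⁻¹.
Then B⁸ = P·diag(256, 1)·P⁻¹ = [[−1792, −3], [−512, −1]] · [[−1, 3], [2, −7]] = [[1786, −5355], [510, −1529]].

[[1786, −5355], [510, −1529]]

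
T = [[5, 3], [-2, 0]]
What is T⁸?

tr T = 5 and det T = 6, so the characteristic polynomial is λ² − (5)λ + (6) with roots 3 and 2.
Eigenvectors give P = [[-3, -1], [2, 1]] with P⁻¹ = [[-1, -1], [2, 3]], and T = P·diag(3, 2)·P⁻¹.
Then T⁸ = P·diag(6561, 256)·P⁻¹ = [[-19683, -256], [13122, 256]] · [[-1, -1], [2, 3]] = [[19171, 18915], [-12610, -12354]].

[[19171, 18915], [-12610, -12354]]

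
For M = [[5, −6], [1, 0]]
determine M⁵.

[[665, −1266], [211, −390]]

tr M = 5 and det M = 6, so the characteristic polynomial is λ² − (5)λ + (6) with roots 2 and 3.
Eigenvectors give P = [[2, 3], [1, 1]] with P⁻¹ = [[−1, 3], [1, −2]], and M = P·diag(2, 3)·P⁻¹.
Then M⁵ = P·diag(32, 243)·P⁻¹ = [[64, 729], [32, 243]] · [[−1, 3], [1, −2]] = [[665, −1266], [211, −390]].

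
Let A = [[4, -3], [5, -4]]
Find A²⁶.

A² = I (check: tr A = 0 and det A = -1), so A²⁶ = I since 26 is even.

[[1, 0], [0, 1]]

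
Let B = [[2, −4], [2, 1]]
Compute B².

[[−4, −12], [6, −7]]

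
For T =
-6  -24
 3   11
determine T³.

[[-144, -456], [57, 179]]

tr T = 5 and det T = 6, so the characteristic polynomial is λ² − (5)λ + (6) with roots 3 and 2.
Eigenvectors give P = [[-8, 3], [3, -1]] with P⁻¹ = [[1, 3], [3, 8]], and T = P·diag(3, 2)·P⁻¹.
Then T³ = P·diag(27, 8)·P⁻¹ = [[-216, 24], [81, -8]] · [[1, 3], [3, 8]] = [[-144, -456], [57, 179]].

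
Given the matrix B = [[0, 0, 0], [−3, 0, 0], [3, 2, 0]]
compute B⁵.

[[0, 0, 0], [0, 0, 0], [0, 0, 0]]

B is strictly triangular, hence nilpotent: B³ = 0, so B⁵ = 0.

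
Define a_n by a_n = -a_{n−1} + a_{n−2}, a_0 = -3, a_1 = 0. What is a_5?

With companion matrix T = [[-1, 1], [1, 0]], [a_n, a_{n−1}]ᵀ = T·[a_{n−1}, a_{n−2}]ᵀ, so [a_5, a_4]ᵀ = T⁴·[a_1, a_0]ᵀ.
T⁴ = [[5, -3], [-3, 2]], giving [a_5, a_4]ᵀ = [[9], [-6]].

9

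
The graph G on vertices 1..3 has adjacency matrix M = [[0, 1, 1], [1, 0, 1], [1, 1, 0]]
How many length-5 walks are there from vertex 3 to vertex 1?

The number of length-5 walks from vertex 3 to vertex 1 is entry (3,1) of M⁵, where M is the adjacency matrix.
M² = [[2, 1, 1], [1, 2, 1], [1, 1, 2]]
M³ = [[2, 3, 3], [3, 2, 3], [3, 3, 2]]
M⁴ = [[6, 5, 5], [5, 6, 5], [5, 5, 6]]
M⁵ = [[10, 11, 11], [11, 10, 11], [11, 11, 10]]

11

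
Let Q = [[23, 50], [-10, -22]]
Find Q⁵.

[[1343, 2750], [-550, -1132]]

tr Q = 1 and det Q = -6, so the characteristic polynomial is λ² − (1)λ + (-6) with roots 3 and -2.
Eigenvectors give P = [[5, -2], [-2, 1]] with P⁻¹ = [[1, 2], [2, 5]], and Q = P·diag(3, -2)·P⁻¹.
Then Q⁵ = P·diag(243, -32)·P⁻¹ = [[1215, 64], [-486, -32]] · [[1, 2], [2, 5]] = [[1343, 2750], [-550, -1132]].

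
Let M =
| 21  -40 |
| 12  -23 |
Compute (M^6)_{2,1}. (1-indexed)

tr M = -2 and det M = -3, so the characteristic polynomial is λ² − (-2)λ + (-3) with roots -3 and 1.
Eigenvectors give P = [[-5, 2], [-3, 1]] with P⁻¹ = [[1, -2], [3, -5]], and M = P·diag(-3, 1)·P⁻¹.
Then M^6 = P·diag(729, 1)·P⁻¹ = [[-3645, 2], [-2187, 1]] · [[1, -2], [3, -5]] = [[-3639, 7280], [-2184, 4369]].

-2184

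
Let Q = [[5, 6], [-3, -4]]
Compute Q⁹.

[[1025, 1026], [-513, -514]]

tr Q = 1 and det Q = -2, so the characteristic polynomial is λ² − (1)λ + (-2) with roots 2 and -1.
Eigenvectors give P = [[2, 1], [-1, -1]] with P⁻¹ = [[1, 1], [-1, -2]], and Q = P·diag(2, -1)·P⁻¹.
Then Q⁹ = P·diag(512, -1)·P⁻¹ = [[1024, -1], [-512, 1]] · [[1, 1], [-1, -2]] = [[1025, 1026], [-513, -514]].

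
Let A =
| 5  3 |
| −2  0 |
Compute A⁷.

[[6305, 6177], [−4118, −3990]]

tr A = 5 and det A = 6, so the characteristic polynomial is λ² − (5)λ + (6) with roots 3 and 2.
Eigenvectors give P = [[3, −1], [−2, 1]] with P⁻¹ = [[1, 1], [2, 3]], and A = P·diag(3, 2)·P⁻¹.
Then A⁷ = P·diag(2187, 128)·P⁻¹ = [[6561, −128], [−4374, 128]] · [[1, 1], [2, 3]] = [[6305, 6177], [−4118, −3990]].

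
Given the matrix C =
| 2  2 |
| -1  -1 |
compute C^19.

C² = C (a projection; rank 1, trace 1), so C^19 = C.

[[2, 2], [-1, -1]]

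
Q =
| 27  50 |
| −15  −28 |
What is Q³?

tr Q = −1 and det Q = −6, so the characteristic polynomial is λ² − (−1)λ + (−6) with roots 2 and −3.
Eigenvectors give P = [[−2, −5], [1, 3]] with P⁻¹ = [[−3, −5], [1, 2]], and Q = P·diag(2, −3)·P⁻¹.
Then Q³ = P·diag(8, −27)·P⁻¹ = [[−16, 135], [8, −81]] · [[−3, −5], [1, 2]] = [[183, 350], [−105, −202]].

[[183, 350], [−105, −202]]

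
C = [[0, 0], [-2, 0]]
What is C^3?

[[0, 0], [0, 0]]

C is strictly triangular, hence nilpotent: C^2 = 0, so C^3 = 0.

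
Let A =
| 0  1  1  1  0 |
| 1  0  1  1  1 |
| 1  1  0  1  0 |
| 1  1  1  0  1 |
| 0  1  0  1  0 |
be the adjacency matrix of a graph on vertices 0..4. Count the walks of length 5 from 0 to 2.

The number of length-5 walks from vertex 0 to vertex 2 is entry (0,2) of A⁵, where A is the adjacency matrix.
A² = [[3, 2, 2, 2, 2], [2, 4, 2, 3, 1], [2, 2, 3, 2, 2], [2, 3, 2, 4, 1], [2, 1, 2, 1, 2]]
A³ = [[6, 9, 7, 9, 4], [9, 8, 9, 9, 7], [7, 9, 6, 9, 4], [9, 9, 9, 8, 7], [4, 7, 4, 7, 2]]
A⁴ = [[25, 26, 24, 26, 18], [26, 34, 26, 33, 17], [24, 26, 25, 26, 18], [26, 33, 26, 34, 17], [18, 17, 18, 17, 14]]
A⁵ = [[76, 93, 77, 93, 52], [93, 102, 93, 103, 67], [77, 93, 76, 93, 52], [93, 103, 93, 102, 67], [52, 67, 52, 67, 34]]

77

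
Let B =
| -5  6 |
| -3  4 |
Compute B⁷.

tr B = -1 and det B = -2, so the characteristic polynomial is λ² − (-1)λ + (-2) with roots 1 and -2.
Eigenvectors give P = [[-1, 2], [-1, 1]] with P⁻¹ = [[1, -2], [1, -1]], and B = P·diag(1, -2)·P⁻¹.
Then B⁷ = P·diag(1, -128)·P⁻¹ = [[-1, -256], [-1, -128]] · [[1, -2], [1, -1]] = [[-257, 258], [-129, 130]].

[[-257, 258], [-129, 130]]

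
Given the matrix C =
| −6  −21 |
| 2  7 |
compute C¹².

[[−6, −21], [2, 7]]

C² = C (a projection; rank 1, trace 1), so C¹² = C.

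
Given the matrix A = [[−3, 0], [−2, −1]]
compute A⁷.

tr A = −4 and det A = 3, so the characteristic polynomial is λ² − (−4)λ + (3) with roots −3 and −1.
Eigenvectors give P = [[1, 0], [1, −1]] with P⁻¹ = [[1, 0], [1, −1]], and A = P·diag(−3, −1)·P⁻¹.
Then A⁷ = P·diag(−2187, −1)·P⁻¹ = [[−2187, 0], [−2187, 1]] · [[1, 0], [1, −1]] = [[−2187, 0], [−2186, −1]].

[[−2187, 0], [−2186, −1]]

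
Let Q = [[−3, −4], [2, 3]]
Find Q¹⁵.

Q² = I (check: tr Q = 0 and det Q = −1), so Q¹⁵ = Q since 15 is odd.

[[−3, −4], [2, 3]]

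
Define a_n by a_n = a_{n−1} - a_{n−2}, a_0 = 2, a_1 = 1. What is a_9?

-2

With companion matrix Q = [[1, -1], [1, 0]], [a_n, a_{n−1}]ᵀ = Q·[a_{n−1}, a_{n−2}]ᵀ, so [a_9, a_8]ᵀ = Q⁸·[a_1, a_0]ᵀ.
Q⁸ = [[0, -1], [1, -1]], giving [a_9, a_8]ᵀ = [[-2], [-1]].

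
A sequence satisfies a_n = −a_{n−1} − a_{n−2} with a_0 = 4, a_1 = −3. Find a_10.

−3

With companion matrix T = [[−1, −1], [1, 0]], [a_n, a_{n−1}]ᵀ = T·[a_{n−1}, a_{n−2}]ᵀ, so [a_10, a_9]ᵀ = T⁹·[a_1, a_0]ᵀ.
T⁹ = [[1, 0], [0, 1]], giving [a_10, a_9]ᵀ = [[−3], [4]].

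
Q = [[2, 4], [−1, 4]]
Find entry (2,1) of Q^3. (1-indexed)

Q^2 = [[0, 24], [−6, 12]]
Q^3 = [[−24, 96], [−24, 24]]

−24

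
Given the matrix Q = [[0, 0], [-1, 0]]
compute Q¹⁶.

[[0, 0], [0, 0]]

Q is strictly triangular, hence nilpotent: Q² = 0, so Q¹⁶ = 0.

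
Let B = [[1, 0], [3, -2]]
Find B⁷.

[[1, 0], [129, -128]]

tr B = -1 and det B = -2, so the characteristic polynomial is λ² − (-1)λ + (-2) with roots -2 and 1.
Eigenvectors give P = [[0, 1], [-1, 1]] with P⁻¹ = [[1, -1], [1, 0]], and B = P·diag(-2, 1)·P⁻¹.
Then B⁷ = P·diag(-128, 1)·P⁻¹ = [[0, 1], [128, 1]] · [[1, -1], [1, 0]] = [[1, 0], [129, -128]].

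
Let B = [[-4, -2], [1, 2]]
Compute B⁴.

B² = [[14, 4], [-2, 2]]
B³ = [[-52, -20], [10, 8]]
B⁴ = [[188, 64], [-32, -4]]

[[188, 64], [-32, -4]]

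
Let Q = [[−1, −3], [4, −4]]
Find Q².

[[−11, 15], [−20, 4]]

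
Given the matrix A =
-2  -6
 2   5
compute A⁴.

[[-44, -90], [30, 61]]

tr A = 3 and det A = 2, so the characteristic polynomial is λ² − (3)λ + (2) with roots 1 and 2.
Eigenvectors give P = [[-2, -3], [1, 2]] with P⁻¹ = [[-2, -3], [1, 2]], and A = P·diag(1, 2)·P⁻¹.
Then A⁴ = P·diag(1, 16)·P⁻¹ = [[-2, -48], [1, 32]] · [[-2, -3], [1, 2]] = [[-44, -90], [30, 61]].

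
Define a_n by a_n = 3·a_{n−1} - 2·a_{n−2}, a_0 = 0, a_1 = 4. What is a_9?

With companion matrix A = [[3, -2], [1, 0]], [a_n, a_{n−1}]ᵀ = A·[a_{n−1}, a_{n−2}]ᵀ, so [a_9, a_8]ᵀ = A⁸·[a_1, a_0]ᵀ.
A⁸ = [[511, -510], [255, -254]], giving [a_9, a_8]ᵀ = [[2044], [1020]].

2044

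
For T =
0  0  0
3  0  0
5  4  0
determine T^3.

[[0, 0, 0], [0, 0, 0], [0, 0, 0]]

T is strictly triangular, hence nilpotent: T^3 = 0, so T^3 = 0.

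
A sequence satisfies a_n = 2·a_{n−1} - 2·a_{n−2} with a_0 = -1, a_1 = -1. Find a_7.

-8

With companion matrix B = [[2, -2], [1, 0]], [a_n, a_{n−1}]ᵀ = B·[a_{n−1}, a_{n−2}]ᵀ, so [a_7, a_6]ᵀ = B⁶·[a_1, a_0]ᵀ.
B⁶ = [[-8, 16], [-8, 8]], giving [a_7, a_6]ᵀ = [[-8], [0]].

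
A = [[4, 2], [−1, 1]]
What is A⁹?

[[38854, 38342], [−19171, −18659]]

tr A = 5 and det A = 6, so the characteristic polynomial is λ² − (5)λ + (6) with roots 2 and 3.
Eigenvectors give P = [[−1, 2], [1, −1]] with P⁻¹ = [[1, 2], [1, 1]], and A = P·diag(2, 3)·P⁻¹.
Then A⁹ = P·diag(512, 19683)·P⁻¹ = [[−512, 39366], [512, −19683]] · [[1, 2], [1, 1]] = [[38854, 38342], [−19171, −18659]].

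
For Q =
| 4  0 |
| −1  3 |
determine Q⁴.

[[256, 0], [−175, 81]]

Q² = [[16, 0], [−7, 9]]
Q³ = [[64, 0], [−37, 27]]
Q⁴ = [[256, 0], [−175, 81]]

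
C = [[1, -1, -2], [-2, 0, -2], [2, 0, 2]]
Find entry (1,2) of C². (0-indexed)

0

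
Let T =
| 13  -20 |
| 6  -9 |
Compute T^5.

tr T = 4 and det T = 3, so the characteristic polynomial is λ² − (4)λ + (3) with roots 3 and 1.
Eigenvectors give P = [[2, 5], [1, 3]] with P⁻¹ = [[3, -5], [-1, 2]], and T = P·diag(3, 1)·P⁻¹.
Then T^5 = P·diag(243, 1)·P⁻¹ = [[486, 5], [243, 3]] · [[3, -5], [-1, 2]] = [[1453, -2420], [726, -1209]].

[[1453, -2420], [726, -1209]]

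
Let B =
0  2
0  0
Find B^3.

[[0, 0], [0, 0]]

B is strictly triangular, hence nilpotent: B^2 = 0, so B^3 = 0.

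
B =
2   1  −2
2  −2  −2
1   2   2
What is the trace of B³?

−46

B² = [[4, −4, −10], [−2, 2, −4], [8, 1, −2]]
B³ = [[−10, −8, −20], [−4, −14, −8], [16, 2, −22]]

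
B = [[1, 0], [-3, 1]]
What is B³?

B = I + N where N = [[0, 0], [-3, 0]] is strictly lower-triangular, so N² = 0.
(I + N)³ = I + 3·N = [[1, 0], [-9, 1]].

[[1, 0], [-9, 1]]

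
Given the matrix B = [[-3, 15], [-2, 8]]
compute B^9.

[[-95343, 287565], [-38342, 115538]]

tr B = 5 and det B = 6, so the characteristic polynomial is λ² − (5)λ + (6) with roots 3 and 2.
Eigenvectors give P = [[-5, 3], [-2, 1]] with P⁻¹ = [[1, -3], [2, -5]], and B = P·diag(3, 2)·P⁻¹.
Then B^9 = P·diag(19683, 512)·P⁻¹ = [[-98415, 1536], [-39366, 512]] · [[1, -3], [2, -5]] = [[-95343, 287565], [-38342, 115538]].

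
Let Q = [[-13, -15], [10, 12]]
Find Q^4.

tr Q = -1 and det Q = -6, so the characteristic polynomial is λ² − (-1)λ + (-6) with roots 2 and -3.
Eigenvectors give P = [[-1, 3], [1, -2]] with P⁻¹ = [[2, 3], [1, 1]], and Q = P·diag(2, -3)·P⁻¹.
Then Q^4 = P·diag(16, 81)·P⁻¹ = [[-16, 243], [16, -162]] · [[2, 3], [1, 1]] = [[211, 195], [-130, -114]].

[[211, 195], [-130, -114]]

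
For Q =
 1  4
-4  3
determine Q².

[[-15, 16], [-16, -7]]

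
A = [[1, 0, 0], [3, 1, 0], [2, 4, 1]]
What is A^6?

[[1, 0, 0], [18, 1, 0], [192, 24, 1]]

A = I + N where N = [[0, 0, 0], [3, 0, 0], [2, 4, 0]] is strictly lower-triangular, so N^3 = 0.
(I + N)^6 = I + 6·N + 15·N^2 = [[1, 0, 0], [18, 1, 0], [192, 24, 1]].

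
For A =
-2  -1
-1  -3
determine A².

[[5, 5], [5, 10]]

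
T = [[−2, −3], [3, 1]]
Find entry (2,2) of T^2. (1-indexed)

−8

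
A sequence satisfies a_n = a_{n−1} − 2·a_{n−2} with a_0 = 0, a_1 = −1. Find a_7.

With companion matrix M = [[1, −2], [1, 0]], [a_n, a_{n−1}]ᵀ = M·[a_{n−1}, a_{n−2}]ᵀ, so [a_7, a_6]ᵀ = M^6·[a_1, a_0]ᵀ.
M^6 = [[7, −10], [5, 2]], giving [a_7, a_6]ᵀ = [[−7], [−5]].

−7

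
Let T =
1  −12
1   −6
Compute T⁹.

tr T = −5 and det T = 6, so the characteristic polynomial is λ² − (−5)λ + (6) with roots −3 and −2.
Eigenvectors give P = [[3, 4], [1, 1]] with P⁻¹ = [[−1, 4], [1, −3]], and T = P·diag(−3, −2)·P⁻¹.
Then T⁹ = P·diag(−19683, −512)·P⁻¹ = [[−59049, −2048], [−19683, −512]] · [[−1, 4], [1, −3]] = [[57001, −230052], [19171, −77196]].

[[57001, −230052], [19171, −77196]]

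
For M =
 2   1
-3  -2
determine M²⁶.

[[1, 0], [0, 1]]

M² = I (check: tr M = 0 and det M = -1), so M²⁶ = I since 26 is even.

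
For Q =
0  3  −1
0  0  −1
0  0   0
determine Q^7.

Q is strictly triangular, hence nilpotent: Q^3 = 0, so Q^7 = 0.

[[0, 0, 0], [0, 0, 0], [0, 0, 0]]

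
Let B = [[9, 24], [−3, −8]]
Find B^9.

B² = B (a projection; rank 1, trace 1), so B^9 = B.

[[9, 24], [−3, −8]]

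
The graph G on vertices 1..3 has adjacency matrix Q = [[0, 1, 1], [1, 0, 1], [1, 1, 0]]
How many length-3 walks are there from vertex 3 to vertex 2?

3

The number of length-3 walks from vertex 3 to vertex 2 is entry (3,2) of Q³, where Q is the adjacency matrix.
Q² = [[2, 1, 1], [1, 2, 1], [1, 1, 2]]
Q³ = [[2, 3, 3], [3, 2, 3], [3, 3, 2]]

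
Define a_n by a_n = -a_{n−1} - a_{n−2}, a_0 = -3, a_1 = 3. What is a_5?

0

With companion matrix Q = [[-1, -1], [1, 0]], [a_n, a_{n−1}]ᵀ = Q·[a_{n−1}, a_{n−2}]ᵀ, so [a_5, a_4]ᵀ = Q⁴·[a_1, a_0]ᵀ.
Q⁴ = [[-1, -1], [1, 0]], giving [a_5, a_4]ᵀ = [[0], [3]].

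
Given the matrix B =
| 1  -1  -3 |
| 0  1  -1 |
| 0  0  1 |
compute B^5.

[[1, -5, -5], [0, 1, -5], [0, 0, 1]]

B = I + N where N = [[0, -1, -3], [0, 0, -1], [0, 0, 0]] is strictly upper-triangular, so N^3 = 0.
(I + N)^5 = I + 5·N + 10·N^2 = [[1, -5, -5], [0, 1, -5], [0, 0, 1]].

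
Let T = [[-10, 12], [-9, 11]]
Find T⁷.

tr T = 1 and det T = -2, so the characteristic polynomial is λ² − (1)λ + (-2) with roots 2 and -1.
Eigenvectors give P = [[1, 4], [1, 3]] with P⁻¹ = [[-3, 4], [1, -1]], and T = P·diag(2, -1)·P⁻¹.
Then T⁷ = P·diag(128, -1)·P⁻¹ = [[128, -4], [128, -3]] · [[-3, 4], [1, -1]] = [[-388, 516], [-387, 515]].

[[-388, 516], [-387, 515]]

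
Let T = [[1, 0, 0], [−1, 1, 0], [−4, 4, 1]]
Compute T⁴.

T = I + N where N = [[0, 0, 0], [−1, 0, 0], [−4, 4, 0]] is strictly lower-triangular, so N³ = 0.
(I + N)⁴ = I + 4·N + 6·N² = [[1, 0, 0], [−4, 1, 0], [−40, 16, 1]].

[[1, 0, 0], [−4, 1, 0], [−40, 16, 1]]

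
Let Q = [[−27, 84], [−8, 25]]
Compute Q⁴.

tr Q = −2 and det Q = −3, so the characteristic polynomial is λ² − (−2)λ + (−3) with roots 1 and −3.
Eigenvectors give P = [[3, 7], [1, 2]] with P⁻¹ = [[−2, 7], [1, −3]], and Q = P·diag(1, −3)·P⁻¹.
Then Q⁴ = P·diag(1, 81)·P⁻¹ = [[3, 567], [1, 162]] · [[−2, 7], [1, −3]] = [[561, −1680], [160, −479]].

[[561, −1680], [160, −479]]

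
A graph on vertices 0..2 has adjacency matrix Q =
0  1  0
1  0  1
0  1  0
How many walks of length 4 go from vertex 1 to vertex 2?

0

The number of length-4 walks from vertex 1 to vertex 2 is entry (1,2) of Q⁴, where Q is the adjacency matrix.
Q² = [[1, 0, 1], [0, 2, 0], [1, 0, 1]]
Q³ = [[0, 2, 0], [2, 0, 2], [0, 2, 0]]
Q⁴ = [[2, 0, 2], [0, 4, 0], [2, 0, 2]]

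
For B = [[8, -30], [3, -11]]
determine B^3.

[[62, -210], [21, -71]]

tr B = -3 and det B = 2, so the characteristic polynomial is λ² − (-3)λ + (2) with roots -1 and -2.
Eigenvectors give P = [[10, 3], [3, 1]] with P⁻¹ = [[1, -3], [-3, 10]], and B = P·diag(-1, -2)·P⁻¹.
Then B^3 = P·diag(-1, -8)·P⁻¹ = [[-10, -24], [-3, -8]] · [[1, -3], [-3, 10]] = [[62, -210], [21, -71]].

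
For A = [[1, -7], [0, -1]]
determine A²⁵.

[[1, -7], [0, -1]]

A² = I (check: tr A = 0 and det A = -1), so A²⁵ = A since 25 is odd.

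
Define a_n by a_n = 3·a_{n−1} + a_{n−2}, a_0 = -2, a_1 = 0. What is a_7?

-720

With companion matrix T = [[3, 1], [1, 0]], [a_n, a_{n−1}]ᵀ = T·[a_{n−1}, a_{n−2}]ᵀ, so [a_7, a_6]ᵀ = T⁶·[a_1, a_0]ᵀ.
T⁶ = [[1189, 360], [360, 109]], giving [a_7, a_6]ᵀ = [[-720], [-218]].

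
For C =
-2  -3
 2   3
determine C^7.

C² = C (a projection; rank 1, trace 1), so C^7 = C.

[[-2, -3], [2, 3]]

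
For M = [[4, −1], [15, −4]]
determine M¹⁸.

[[1, 0], [0, 1]]

M² = I (check: tr M = 0 and det M = −1), so M¹⁸ = I since 18 is even.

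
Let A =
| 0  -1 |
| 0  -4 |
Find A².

[[0, 4], [0, 16]]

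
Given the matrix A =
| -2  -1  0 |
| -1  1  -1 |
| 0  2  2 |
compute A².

[[5, 1, 1], [1, 0, -3], [-2, 6, 2]]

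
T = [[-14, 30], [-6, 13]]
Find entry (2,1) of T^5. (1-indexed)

tr T = -1 and det T = -2, so the characteristic polynomial is λ² − (-1)λ + (-2) with roots 1 and -2.
Eigenvectors give P = [[2, 5], [1, 2]] with P⁻¹ = [[-2, 5], [1, -2]], and T = P·diag(1, -2)·P⁻¹.
Then T^5 = P·diag(1, -32)·P⁻¹ = [[2, -160], [1, -64]] · [[-2, 5], [1, -2]] = [[-164, 330], [-66, 133]].

-66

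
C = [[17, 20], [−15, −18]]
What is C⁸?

tr C = −1 and det C = −6, so the characteristic polynomial is λ² − (−1)λ + (−6) with roots −3 and 2.
Eigenvectors give P = [[−1, 4], [1, −3]] with P⁻¹ = [[3, 4], [1, 1]], and C = P·diag(−3, 2)·P⁻¹.
Then C⁸ = P·diag(6561, 256)·P⁻¹ = [[−6561, 1024], [6561, −768]] · [[3, 4], [1, 1]] = [[−18659, −25220], [18915, 25476]].

[[−18659, −25220], [18915, 25476]]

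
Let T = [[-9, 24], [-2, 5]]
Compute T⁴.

tr T = -4 and det T = 3, so the characteristic polynomial is λ² − (-4)λ + (3) with roots -3 and -1.
Eigenvectors give P = [[4, 3], [1, 1]] with P⁻¹ = [[1, -3], [-1, 4]], and T = P·diag(-3, -1)·P⁻¹.
Then T⁴ = P·diag(81, 1)·P⁻¹ = [[324, 3], [81, 1]] · [[1, -3], [-1, 4]] = [[321, -960], [80, -239]].

[[321, -960], [80, -239]]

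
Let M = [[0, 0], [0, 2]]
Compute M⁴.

M² = [[0, 0], [0, 4]]
M³ = [[0, 0], [0, 8]]
M⁴ = [[0, 0], [0, 16]]

[[0, 0], [0, 16]]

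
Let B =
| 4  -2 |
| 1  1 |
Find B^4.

[[146, -130], [65, -49]]

tr B = 5 and det B = 6, so the characteristic polynomial is λ² − (5)λ + (6) with roots 3 and 2.
Eigenvectors give P = [[2, 1], [1, 1]] with P⁻¹ = [[1, -1], [-1, 2]], and B = P·diag(3, 2)·P⁻¹.
Then B^4 = P·diag(81, 16)·P⁻¹ = [[162, 16], [81, 16]] · [[1, -1], [-1, 2]] = [[146, -130], [65, -49]].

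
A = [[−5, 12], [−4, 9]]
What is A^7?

tr A = 4 and det A = 3, so the characteristic polynomial is λ² − (4)λ + (3) with roots 1 and 3.
Eigenvectors give P = [[2, −3], [1, −2]] with P⁻¹ = [[2, −3], [1, −2]], and A = P·diag(1, 3)·P⁻¹.
Then A^7 = P·diag(1, 2187)·P⁻¹ = [[2, −6561], [1, −4374]] · [[2, −3], [1, −2]] = [[−6557, 13116], [−4372, 8745]].

[[−6557, 13116], [−4372, 8745]]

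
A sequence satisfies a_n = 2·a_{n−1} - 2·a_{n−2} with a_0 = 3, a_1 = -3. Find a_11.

With companion matrix B = [[2, -2], [1, 0]], [a_n, a_{n−1}]ᵀ = B·[a_{n−1}, a_{n−2}]ᵀ, so [a_11, a_10]ᵀ = B¹⁰·[a_1, a_0]ᵀ.
B¹⁰ = [[32, -64], [32, -32]], giving [a_11, a_10]ᵀ = [[-288], [-192]].

-288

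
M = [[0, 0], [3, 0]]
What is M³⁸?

M is strictly triangular, hence nilpotent: M² = 0, so M³⁸ = 0.

[[0, 0], [0, 0]]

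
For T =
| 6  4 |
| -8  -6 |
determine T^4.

[[16, 0], [0, 16]]

tr T = 0 and det T = -4, so the characteristic polynomial is λ² − (0)λ + (-4) with roots 2 and -2.
Eigenvectors give P = [[-1, -1], [1, 2]] with P⁻¹ = [[-2, -1], [1, 1]], and T = P·diag(2, -2)·P⁻¹.
Then T^4 = P·diag(16, 16)·P⁻¹ = [[-16, -16], [16, 32]] · [[-2, -1], [1, 1]] = [[16, 0], [0, 16]].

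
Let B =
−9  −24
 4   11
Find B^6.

[[−1455, −4368], [728, 2185]]

tr B = 2 and det B = −3, so the characteristic polynomial is λ² − (2)λ + (−3) with roots 3 and −1.
Eigenvectors give P = [[−2, 3], [1, −1]] with P⁻¹ = [[1, 3], [1, 2]], and B = P·diag(3, −1)·P⁻¹.
Then B^6 = P·diag(729, 1)·P⁻¹ = [[−1458, 3], [729, −1]] · [[1, 3], [1, 2]] = [[−1455, −4368], [728, 2185]].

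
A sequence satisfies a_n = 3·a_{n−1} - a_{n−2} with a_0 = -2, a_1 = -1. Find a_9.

-610

With companion matrix M = [[3, -1], [1, 0]], [a_n, a_{n−1}]ᵀ = M·[a_{n−1}, a_{n−2}]ᵀ, so [a_9, a_8]ᵀ = M⁸·[a_1, a_0]ᵀ.
M⁸ = [[2584, -987], [987, -377]], giving [a_9, a_8]ᵀ = [[-610], [-233]].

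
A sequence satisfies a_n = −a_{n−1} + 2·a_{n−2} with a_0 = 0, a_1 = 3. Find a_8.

With companion matrix A = [[−1, 2], [1, 0]], [a_n, a_{n−1}]ᵀ = A·[a_{n−1}, a_{n−2}]ᵀ, so [a_8, a_7]ᵀ = A⁷·[a_1, a_0]ᵀ.
A⁷ = [[−85, 86], [43, −42]], giving [a_8, a_7]ᵀ = [[−255], [129]].

−255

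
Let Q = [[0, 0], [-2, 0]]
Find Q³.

Q is strictly triangular, hence nilpotent: Q² = 0, so Q³ = 0.

[[0, 0], [0, 0]]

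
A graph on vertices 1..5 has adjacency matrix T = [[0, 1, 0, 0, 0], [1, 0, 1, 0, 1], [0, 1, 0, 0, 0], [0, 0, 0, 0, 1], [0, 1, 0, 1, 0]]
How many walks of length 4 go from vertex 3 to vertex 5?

The number of length-4 walks from vertex 3 to vertex 5 is entry (3,5) of T⁴, where T is the adjacency matrix.
T² = [[1, 0, 1, 0, 1], [0, 3, 0, 1, 0], [1, 0, 1, 0, 1], [0, 1, 0, 1, 0], [1, 0, 1, 0, 2]]
T³ = [[0, 3, 0, 1, 0], [3, 0, 3, 0, 4], [0, 3, 0, 1, 0], [1, 0, 1, 0, 2], [0, 4, 0, 2, 0]]
T⁴ = [[3, 0, 3, 0, 4], [0, 10, 0, 4, 0], [3, 0, 3, 0, 4], [0, 4, 0, 2, 0], [4, 0, 4, 0, 6]]

4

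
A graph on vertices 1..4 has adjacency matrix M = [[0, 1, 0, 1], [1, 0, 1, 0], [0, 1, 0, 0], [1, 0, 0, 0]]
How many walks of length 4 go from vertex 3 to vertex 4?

The number of length-4 walks from vertex 3 to vertex 4 is entry (3,4) of M^4, where M is the adjacency matrix.
M^2 = [[2, 0, 1, 0], [0, 2, 0, 1], [1, 0, 1, 0], [0, 1, 0, 1]]
M^3 = [[0, 3, 0, 2], [3, 0, 2, 0], [0, 2, 0, 1], [2, 0, 1, 0]]
M^4 = [[5, 0, 3, 0], [0, 5, 0, 3], [3, 0, 2, 0], [0, 3, 0, 2]]

0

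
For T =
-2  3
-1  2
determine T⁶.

[[1, 0], [0, 1]]

T² = I (check: tr T = 0 and det T = -1), so T⁶ = I since 6 is even.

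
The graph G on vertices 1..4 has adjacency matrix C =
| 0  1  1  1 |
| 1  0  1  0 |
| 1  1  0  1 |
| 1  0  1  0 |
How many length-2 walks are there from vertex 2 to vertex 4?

The number of length-2 walks from vertex 2 to vertex 4 is entry (2,4) of C^2, where C is the adjacency matrix.
C^2 = [[3, 1, 2, 1], [1, 2, 1, 2], [2, 1, 3, 1], [1, 2, 1, 2]]

2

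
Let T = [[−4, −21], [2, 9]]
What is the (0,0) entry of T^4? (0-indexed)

−374

tr T = 5 and det T = 6, so the characteristic polynomial is λ² − (5)λ + (6) with roots 2 and 3.
Eigenvectors give P = [[7, −3], [−2, 1]] with P⁻¹ = [[1, 3], [2, 7]], and T = P·diag(2, 3)·P⁻¹.
Then T^4 = P·diag(16, 81)·P⁻¹ = [[112, −243], [−32, 81]] · [[1, 3], [2, 7]] = [[−374, −1365], [130, 471]].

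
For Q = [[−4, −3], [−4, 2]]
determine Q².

[[28, 6], [8, 16]]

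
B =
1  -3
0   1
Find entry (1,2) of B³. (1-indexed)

-9

B = I + N where N = [[0, -3], [0, 0]] is strictly upper-triangular, so N² = 0.
(I + N)³ = I + 3·N = [[1, -9], [0, 1]].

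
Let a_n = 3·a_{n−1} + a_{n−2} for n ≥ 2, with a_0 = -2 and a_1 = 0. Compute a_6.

With companion matrix Q = [[3, 1], [1, 0]], [a_n, a_{n−1}]ᵀ = Q·[a_{n−1}, a_{n−2}]ᵀ, so [a_6, a_5]ᵀ = Q^5·[a_1, a_0]ᵀ.
Q^5 = [[360, 109], [109, 33]], giving [a_6, a_5]ᵀ = [[-218], [-66]].

-218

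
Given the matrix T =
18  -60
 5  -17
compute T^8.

tr T = 1 and det T = -6, so the characteristic polynomial is λ² − (1)λ + (-6) with roots -2 and 3.
Eigenvectors give P = [[3, 4], [1, 1]] with P⁻¹ = [[-1, 4], [1, -3]], and T = P·diag(-2, 3)·P⁻¹.
Then T^8 = P·diag(256, 6561)·P⁻¹ = [[768, 26244], [256, 6561]] · [[-1, 4], [1, -3]] = [[25476, -75660], [6305, -18659]].

[[25476, -75660], [6305, -18659]]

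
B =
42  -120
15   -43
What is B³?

tr B = -1 and det B = -6, so the characteristic polynomial is λ² − (-1)λ + (-6) with roots -3 and 2.
Eigenvectors give P = [[-8, -3], [-3, -1]] with P⁻¹ = [[1, -3], [-3, 8]], and B = P·diag(-3, 2)·P⁻¹.
Then B³ = P·diag(-27, 8)·P⁻¹ = [[216, -24], [81, -8]] · [[1, -3], [-3, 8]] = [[288, -840], [105, -307]].

[[288, -840], [105, -307]]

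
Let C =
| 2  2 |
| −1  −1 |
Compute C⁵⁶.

[[2, 2], [−1, −1]]

C² = C (a projection; rank 1, trace 1), so C⁵⁶ = C.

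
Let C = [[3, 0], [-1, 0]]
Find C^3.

C^2 = [[9, 0], [-3, 0]]
C^3 = [[27, 0], [-9, 0]]

[[27, 0], [-9, 0]]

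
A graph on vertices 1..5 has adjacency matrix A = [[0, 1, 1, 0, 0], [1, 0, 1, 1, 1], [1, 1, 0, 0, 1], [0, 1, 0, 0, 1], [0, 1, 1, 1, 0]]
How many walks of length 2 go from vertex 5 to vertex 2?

The number of length-2 walks from vertex 5 to vertex 2 is entry (5,2) of A², where A is the adjacency matrix.
A² = [[2, 1, 1, 1, 2], [1, 4, 2, 1, 2], [1, 2, 3, 2, 1], [1, 1, 2, 2, 1], [2, 2, 1, 1, 3]]

2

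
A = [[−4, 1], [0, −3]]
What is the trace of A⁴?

A² = [[16, −7], [0, 9]]
A³ = [[−64, 37], [0, −27]]
A⁴ = [[256, −175], [0, 81]]

337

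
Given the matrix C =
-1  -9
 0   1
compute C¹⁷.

[[-1, -9], [0, 1]]

C² = I (check: tr C = 0 and det C = -1), so C¹⁷ = C since 17 is odd.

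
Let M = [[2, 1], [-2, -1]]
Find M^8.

M² = M (a projection; rank 1, trace 1), so M^8 = M.

[[2, 1], [-2, -1]]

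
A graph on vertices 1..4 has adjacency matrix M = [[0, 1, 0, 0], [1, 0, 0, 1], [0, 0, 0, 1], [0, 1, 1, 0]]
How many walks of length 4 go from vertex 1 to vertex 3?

0

The number of length-4 walks from vertex 1 to vertex 3 is entry (1,3) of M⁴, where M is the adjacency matrix.
M² = [[1, 0, 0, 1], [0, 2, 1, 0], [0, 1, 1, 0], [1, 0, 0, 2]]
M³ = [[0, 2, 1, 0], [2, 0, 0, 3], [1, 0, 0, 2], [0, 3, 2, 0]]
M⁴ = [[2, 0, 0, 3], [0, 5, 3, 0], [0, 3, 2, 0], [3, 0, 0, 5]]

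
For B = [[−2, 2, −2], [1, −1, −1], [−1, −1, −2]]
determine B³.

[[−26, 14, −24], [7, −9, −2], [−12, −2, −21]]

B² = [[8, −4, 6], [−2, 4, 1], [3, 1, 7]]
B³ = [[−26, 14, −24], [7, −9, −2], [−12, −2, −21]]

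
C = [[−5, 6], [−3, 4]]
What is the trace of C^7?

−127

tr C = −1 and det C = −2, so the characteristic polynomial is λ² − (−1)λ + (−2) with roots 1 and −2.
Eigenvectors give P = [[1, −2], [1, −1]] with P⁻¹ = [[−1, 2], [−1, 1]], and C = P·diag(1, −2)·P⁻¹.
Then C^7 = P·diag(1, −128)·P⁻¹ = [[1, 256], [1, 128]] · [[−1, 2], [−1, 1]] = [[−257, 258], [−129, 130]].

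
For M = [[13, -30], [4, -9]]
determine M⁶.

[[4369, -10920], [1456, -3639]]

tr M = 4 and det M = 3, so the characteristic polynomial is λ² − (4)λ + (3) with roots 3 and 1.
Eigenvectors give P = [[3, -5], [1, -2]] with P⁻¹ = [[2, -5], [1, -3]], and M = P·diag(3, 1)·P⁻¹.
Then M⁶ = P·diag(729, 1)·P⁻¹ = [[2187, -5], [729, -2]] · [[2, -5], [1, -3]] = [[4369, -10920], [1456, -3639]].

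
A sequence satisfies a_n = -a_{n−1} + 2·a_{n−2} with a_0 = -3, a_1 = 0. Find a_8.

With companion matrix A = [[-1, 2], [1, 0]], [a_n, a_{n−1}]ᵀ = A·[a_{n−1}, a_{n−2}]ᵀ, so [a_8, a_7]ᵀ = A^7·[a_1, a_0]ᵀ.
A^7 = [[-85, 86], [43, -42]], giving [a_8, a_7]ᵀ = [[-258], [126]].

-258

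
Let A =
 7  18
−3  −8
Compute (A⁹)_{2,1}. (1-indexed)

tr A = −1 and det A = −2, so the characteristic polynomial is λ² − (−1)λ + (−2) with roots −2 and 1.
Eigenvectors give P = [[−2, −3], [1, 1]] with P⁻¹ = [[1, 3], [−1, −2]], and A = P·diag(−2, 1)·P⁻¹.
Then A⁹ = P·diag(−512, 1)·P⁻¹ = [[1024, −3], [−512, 1]] · [[1, 3], [−1, −2]] = [[1027, 3078], [−513, −1538]].

−513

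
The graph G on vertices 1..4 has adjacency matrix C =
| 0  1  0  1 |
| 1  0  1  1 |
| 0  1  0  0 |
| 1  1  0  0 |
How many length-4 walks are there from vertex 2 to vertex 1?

The number of length-4 walks from vertex 2 to vertex 1 is entry (2,1) of C⁴, where C is the adjacency matrix.
C² = [[2, 1, 1, 1], [1, 3, 0, 1], [1, 0, 1, 1], [1, 1, 1, 2]]
C³ = [[2, 4, 1, 3], [4, 2, 3, 4], [1, 3, 0, 1], [3, 4, 1, 2]]
C⁴ = [[7, 6, 4, 6], [6, 11, 2, 6], [4, 2, 3, 4], [6, 6, 4, 7]]

6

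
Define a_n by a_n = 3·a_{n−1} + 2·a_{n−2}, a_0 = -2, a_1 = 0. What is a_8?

With companion matrix A = [[3, 2], [1, 0]], [a_n, a_{n−1}]ᵀ = A·[a_{n−1}, a_{n−2}]ᵀ, so [a_8, a_7]ᵀ = A⁷·[a_1, a_0]ᵀ.
A⁷ = [[6279, 3526], [1763, 990]], giving [a_8, a_7]ᵀ = [[-7052], [-1980]].

-7052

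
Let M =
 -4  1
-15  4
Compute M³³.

M² = I (check: tr M = 0 and det M = -1), so M³³ = M since 33 is odd.

[[-4, 1], [-15, 4]]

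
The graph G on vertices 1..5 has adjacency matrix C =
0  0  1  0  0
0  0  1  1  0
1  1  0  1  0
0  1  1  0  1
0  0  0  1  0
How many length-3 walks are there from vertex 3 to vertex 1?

3

The number of length-3 walks from vertex 3 to vertex 1 is entry (3,1) of C^3, where C is the adjacency matrix.
C^2 = [[1, 1, 0, 1, 0], [1, 2, 1, 1, 1], [0, 1, 3, 1, 1], [1, 1, 1, 3, 0], [0, 1, 1, 0, 1]]
C^3 = [[0, 1, 3, 1, 1], [1, 2, 4, 4, 1], [3, 4, 2, 5, 1], [1, 4, 5, 2, 3], [1, 1, 1, 3, 0]]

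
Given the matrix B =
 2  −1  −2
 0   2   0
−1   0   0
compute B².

[[6, −4, −4], [0, 4, 0], [−2, 1, 2]]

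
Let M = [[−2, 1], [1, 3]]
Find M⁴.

M² = [[5, 1], [1, 10]]
M³ = [[−9, 8], [8, 31]]
M⁴ = [[26, 15], [15, 101]]

[[26, 15], [15, 101]]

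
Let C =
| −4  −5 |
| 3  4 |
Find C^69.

C² = I (check: tr C = 0 and det C = −1), so C^69 = C since 69 is odd.

[[−4, −5], [3, 4]]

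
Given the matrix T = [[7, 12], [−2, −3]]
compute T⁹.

tr T = 4 and det T = 3, so the characteristic polynomial is λ² − (4)λ + (3) with roots 1 and 3.
Eigenvectors give P = [[−2, −3], [1, 1]] with P⁻¹ = [[1, 3], [−1, −2]], and T = P·diag(1, 3)·P⁻¹.
Then T⁹ = P·diag(1, 19683)·P⁻¹ = [[−2, −59049], [1, 19683]] · [[1, 3], [−1, −2]] = [[59047, 118092], [−19682, −39363]].

[[59047, 118092], [−19682, −39363]]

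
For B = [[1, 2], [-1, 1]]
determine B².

[[-1, 4], [-2, -1]]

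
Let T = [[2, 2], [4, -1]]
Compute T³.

[[32, 22], [44, -1]]

T² = [[12, 2], [4, 9]]
T³ = [[32, 22], [44, -1]]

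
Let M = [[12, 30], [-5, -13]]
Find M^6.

tr M = -1 and det M = -6, so the characteristic polynomial is λ² − (-1)λ + (-6) with roots -3 and 2.
Eigenvectors give P = [[-2, -3], [1, 1]] with P⁻¹ = [[1, 3], [-1, -2]], and M = P·diag(-3, 2)·P⁻¹.
Then M^6 = P·diag(729, 64)·P⁻¹ = [[-1458, -192], [729, 64]] · [[1, 3], [-1, -2]] = [[-1266, -3990], [665, 2059]].

[[-1266, -3990], [665, 2059]]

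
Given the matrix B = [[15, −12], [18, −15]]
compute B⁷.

tr B = 0 and det B = −9, so the characteristic polynomial is λ² − (0)λ + (−9) with roots 3 and −3.
Eigenvectors give P = [[1, −2], [1, −3]] with P⁻¹ = [[3, −2], [1, −1]], and B = P·diag(3, −3)·P⁻¹.
Then B⁷ = P·diag(2187, −2187)·P⁻¹ = [[2187, 4374], [2187, 6561]] · [[3, −2], [1, −1]] = [[10935, −8748], [13122, −10935]].

[[10935, −8748], [13122, −10935]]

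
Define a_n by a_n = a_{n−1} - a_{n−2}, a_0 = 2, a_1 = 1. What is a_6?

2

With companion matrix Q = [[1, -1], [1, 0]], [a_n, a_{n−1}]ᵀ = Q·[a_{n−1}, a_{n−2}]ᵀ, so [a_6, a_5]ᵀ = Q⁵·[a_1, a_0]ᵀ.
Q⁵ = [[0, 1], [-1, 1]], giving [a_6, a_5]ᵀ = [[2], [1]].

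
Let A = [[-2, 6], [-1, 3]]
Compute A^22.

A² = A (a projection; rank 1, trace 1), so A^22 = A.

[[-2, 6], [-1, 3]]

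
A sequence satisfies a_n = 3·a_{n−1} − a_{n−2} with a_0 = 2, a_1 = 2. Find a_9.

With companion matrix T = [[3, −1], [1, 0]], [a_n, a_{n−1}]ᵀ = T·[a_{n−1}, a_{n−2}]ᵀ, so [a_9, a_8]ᵀ = T⁸·[a_1, a_0]ᵀ.
T⁸ = [[2584, −987], [987, −377]], giving [a_9, a_8]ᵀ = [[3194], [1220]].

3194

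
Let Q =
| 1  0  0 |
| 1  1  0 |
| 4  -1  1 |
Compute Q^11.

[[1, 0, 0], [11, 1, 0], [-11, -11, 1]]

Q = I + N where N = [[0, 0, 0], [1, 0, 0], [4, -1, 0]] is strictly lower-triangular, so N^3 = 0.
(I + N)^11 = I + 11·N + 55·N^2 = [[1, 0, 0], [11, 1, 0], [-11, -11, 1]].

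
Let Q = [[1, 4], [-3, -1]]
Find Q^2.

[[-11, 0], [0, -11]]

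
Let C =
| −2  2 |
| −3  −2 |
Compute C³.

[[28, 12], [−18, 28]]

C² = [[−2, −8], [12, −2]]
C³ = [[28, 12], [−18, 28]]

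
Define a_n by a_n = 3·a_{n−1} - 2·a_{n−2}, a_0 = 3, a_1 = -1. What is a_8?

With companion matrix M = [[3, -2], [1, 0]], [a_n, a_{n−1}]ᵀ = M·[a_{n−1}, a_{n−2}]ᵀ, so [a_8, a_7]ᵀ = M^7·[a_1, a_0]ᵀ.
M^7 = [[255, -254], [127, -126]], giving [a_8, a_7]ᵀ = [[-1017], [-505]].

-1017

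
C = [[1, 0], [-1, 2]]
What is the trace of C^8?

tr C = 3 and det C = 2, so the characteristic polynomial is λ² − (3)λ + (2) with roots 1 and 2.
Eigenvectors give P = [[1, 0], [1, -1]] with P⁻¹ = [[1, 0], [1, -1]], and C = P·diag(1, 2)·P⁻¹.
Then C^8 = P·diag(1, 256)·P⁻¹ = [[1, 0], [1, -256]] · [[1, 0], [1, -1]] = [[1, 0], [-255, 256]].

257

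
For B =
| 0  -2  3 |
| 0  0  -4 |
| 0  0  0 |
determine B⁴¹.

[[0, 0, 0], [0, 0, 0], [0, 0, 0]]

B is strictly triangular, hence nilpotent: B³ = 0, so B⁴¹ = 0.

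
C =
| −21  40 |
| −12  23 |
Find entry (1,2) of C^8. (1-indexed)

tr C = 2 and det C = −3, so the characteristic polynomial is λ² − (2)λ + (−3) with roots −1 and 3.
Eigenvectors give P = [[2, 5], [1, 3]] with P⁻¹ = [[3, −5], [−1, 2]], and C = P·diag(−1, 3)·P⁻¹.
Then C^8 = P·diag(1, 6561)·P⁻¹ = [[2, 32805], [1, 19683]] · [[3, −5], [−1, 2]] = [[−32799, 65600], [−19680, 39361]].

65600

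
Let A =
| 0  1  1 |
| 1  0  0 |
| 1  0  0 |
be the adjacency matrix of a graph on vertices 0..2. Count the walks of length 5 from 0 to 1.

The number of length-5 walks from vertex 0 to vertex 1 is entry (0,1) of A^5, where A is the adjacency matrix.
A^2 = [[2, 0, 0], [0, 1, 1], [0, 1, 1]]
A^3 = [[0, 2, 2], [2, 0, 0], [2, 0, 0]]
A^4 = [[4, 0, 0], [0, 2, 2], [0, 2, 2]]
A^5 = [[0, 4, 4], [4, 0, 0], [4, 0, 0]]

4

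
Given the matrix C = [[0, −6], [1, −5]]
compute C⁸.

tr C = −5 and det C = 6, so the characteristic polynomial is λ² − (−5)λ + (6) with roots −2 and −3.
Eigenvectors give P = [[3, −2], [1, −1]] with P⁻¹ = [[1, −2], [1, −3]], and C = P·diag(−2, −3)·P⁻¹.
Then C⁸ = P·diag(256, 6561)·P⁻¹ = [[768, −13122], [256, −6561]] · [[1, −2], [1, −3]] = [[−12354, 37830], [−6305, 19171]].

[[−12354, 37830], [−6305, 19171]]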